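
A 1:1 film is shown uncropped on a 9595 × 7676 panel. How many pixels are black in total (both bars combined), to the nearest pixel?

14730244 pixels

1:1 is narrower than 5:4, so it spans the full height.
Content width = 7676 × 1/1 ≈ 7676.0000 px.
9595 − 7676.0000 = 1919.0000 px of bars.
That's 1919.0000 × 7676 ≈ 14730244 black pixels.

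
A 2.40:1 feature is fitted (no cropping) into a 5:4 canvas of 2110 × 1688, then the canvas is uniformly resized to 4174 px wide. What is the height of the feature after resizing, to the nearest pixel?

1739 px

Fitted into 2110×1688, the feature spans the width; its height is 2110 / 2.400 ≈ 879.17 px.
Resizing to 4174 px wide multiplies everything by 1.9782: 879.17 → 1739.17 px.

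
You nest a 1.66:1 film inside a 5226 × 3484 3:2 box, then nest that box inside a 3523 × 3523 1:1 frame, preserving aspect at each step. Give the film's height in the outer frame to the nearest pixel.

2122 px

First fit — 1.66:1 into 5226×3484 spans the width: 5226.00 × 3148.19.
3:2 in 3523×3523: fills the width, so the intermediate becomes 3523.00 × 2348.67 — a scale of ×0.6741.
Applying the same ×0.6741: 3148.19 → 2122.29.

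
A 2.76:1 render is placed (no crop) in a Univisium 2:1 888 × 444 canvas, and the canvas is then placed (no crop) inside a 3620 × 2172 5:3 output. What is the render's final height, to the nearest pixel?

First fit — 2.76:1 into 888×444 spans the width: 888.00 × 321.74.
Univisium 2:1 in 3620×2172: fills the width, so the intermediate becomes 3620.00 × 1810.00 — a scale of ×4.0766.
So the render's height is 321.74 × 4.0766 ≈ 1311.59.

1312 px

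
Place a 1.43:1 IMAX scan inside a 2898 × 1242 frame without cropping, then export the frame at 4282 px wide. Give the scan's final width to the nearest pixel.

At 2898×1242 the scan is height-limited, so width = 1242 × 1.430 ≈ 1776.06 px.
Resizing to 4282 px wide multiplies everything by 1.4776: 1776.06 → 2624.25 px.

2624 px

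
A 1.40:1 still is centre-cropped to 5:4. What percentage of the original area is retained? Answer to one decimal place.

89.3%

5:4 is narrower than 1.40:1, so the crop keeps the full height and trims the width.
(1.250)/(1.400) ≈ 0.893 of the area survives.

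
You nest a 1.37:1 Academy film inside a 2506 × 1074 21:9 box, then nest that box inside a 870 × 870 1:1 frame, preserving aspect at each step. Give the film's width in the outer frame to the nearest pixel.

511 px

First fit — 1.37:1 Academy into 2506×1074 spans the height: 1471.38 × 1074.00.
Second fit — the 21:9 canvas into 870×870 spans the width: 870.00 × 372.86 (×0.3472 from 2506×1074).
The film scales with it: width 1471.38 × 0.3472 ≈ 510.81.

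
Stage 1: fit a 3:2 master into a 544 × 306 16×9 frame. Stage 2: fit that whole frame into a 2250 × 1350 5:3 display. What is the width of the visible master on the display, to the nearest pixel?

1898 px

First fit — 3:2 into 544×306 spans the height: 459.00 × 306.00.
The 16×9 canvas is width-limited in 2250×1350, giving 2250.00 × 1265.62; scale factor 4.1360.
Applying the same ×4.1360: 459.00 → 1898.44.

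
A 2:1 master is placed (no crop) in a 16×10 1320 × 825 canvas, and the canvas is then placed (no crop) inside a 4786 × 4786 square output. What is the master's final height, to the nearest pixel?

First fit — 2:1 into 1320×825 spans the width: 1320.00 × 660.00.
The 16×10 canvas is width-limited in 4786×4786, giving 4786.00 × 2991.25; scale factor 3.6258.
Applying the same ×3.6258: 660.00 → 2393.00.

2393 px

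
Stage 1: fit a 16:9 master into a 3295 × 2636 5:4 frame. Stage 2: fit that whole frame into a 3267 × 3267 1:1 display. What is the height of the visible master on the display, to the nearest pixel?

1838 px

16:9 in 3295×2636: fills the width, so the master is 3295.00 × 1853.44.
Second fit — the 5:4 canvas into 3267×3267 spans the width: 3267.00 × 2613.60 (×0.9915 from 3295×2636).
Applying the same ×0.9915: 1853.44 → 1837.69.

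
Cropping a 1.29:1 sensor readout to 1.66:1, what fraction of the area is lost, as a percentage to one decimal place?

22.3%

The width stays; only height is cut (since 1.66:1 is wider than 1.29:1).
Area ratio = (1.290)/(1.660) = 77.71%; the remaining 22.29% is cropped out.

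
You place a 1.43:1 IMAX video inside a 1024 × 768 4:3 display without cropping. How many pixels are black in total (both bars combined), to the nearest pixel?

1.43:1 IMAX (1.430) > 4:3 (1.333), so the video fills the width.
Content height = 1024 / 1.430 ≈ 716.0839 px.
Leftover height: 768 − 716.0839 = 51.9161 px.
That's 51.9161 × 1024 ≈ 53162 black pixels.

53162 pixels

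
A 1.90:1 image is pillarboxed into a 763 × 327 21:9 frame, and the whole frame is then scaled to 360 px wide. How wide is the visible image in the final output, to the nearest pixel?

293 px

At 763×327 the image is height-limited, so width = 327 × 1.900 ≈ 621.30 px.
Scaling 763 → 360 is ×0.4718, so the width becomes 621.30 × 0.4718 ≈ 293.14 px.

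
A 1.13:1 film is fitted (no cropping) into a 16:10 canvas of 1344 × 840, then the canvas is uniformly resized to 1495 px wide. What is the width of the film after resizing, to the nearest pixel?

At 1344×840 the film is height-limited, so width = 840 × 1.130 ≈ 949.20 px.
Scaling 1344 → 1495 is ×1.1124, so the width becomes 949.20 × 1.1124 ≈ 1055.84 px.

1056 px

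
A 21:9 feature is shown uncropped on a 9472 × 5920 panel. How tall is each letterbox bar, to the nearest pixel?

Since 2.333 > 1.600, the feature is width-limited.
Content height = 9472 × 9/21 ≈ 4059.43 px.
Black = 5920 − 4059.43 = 1860.57 px, or 930.29 per bar.

930 px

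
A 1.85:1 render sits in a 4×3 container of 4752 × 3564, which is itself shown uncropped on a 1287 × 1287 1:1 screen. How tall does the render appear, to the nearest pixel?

1.85:1 in 4752×3564: fills the width, so the render is 4752.00 × 2568.65.
The 4×3 canvas is width-limited in 1287×1287, giving 1287.00 × 965.25; scale factor 0.2708.
Applying the same ×0.2708: 2568.65 → 695.68.

696 px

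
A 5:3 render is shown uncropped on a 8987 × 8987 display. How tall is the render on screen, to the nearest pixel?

5:3 is wider than square, so it spans the full width.
Content height = 8987 × 3/5 ≈ 5392.20 px.

5392 px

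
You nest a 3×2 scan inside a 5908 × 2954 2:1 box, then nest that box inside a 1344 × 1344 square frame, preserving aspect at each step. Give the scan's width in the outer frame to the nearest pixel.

Inside the 5908×2954 canvas the scan is height-limited at 4431.00 × 2954.00.
Second fit — the 2:1 canvas into 1344×1344 spans the width: 1344.00 × 672.00 (×0.2275 from 5908×2954).
The scan scales with it: width 4431.00 × 0.2275 ≈ 1008.00.

1008 px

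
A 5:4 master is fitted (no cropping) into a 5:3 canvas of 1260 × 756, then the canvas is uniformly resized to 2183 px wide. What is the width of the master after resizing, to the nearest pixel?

1637 px

Fitted into 1260×756, the master spans the height; its width is 756 × 5/4 ≈ 945.00 px.
The frame scales by 2183/1260 = 1.7325; 945.00 × 1.7325 ≈ 1637.25 px.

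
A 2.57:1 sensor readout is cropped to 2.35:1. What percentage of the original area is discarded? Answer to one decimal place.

8.6%

2.35:1 is narrower than 2.57:1, so the crop keeps the full height and trims the width.
Area ratio = (2.350)/(2.570) = 91.44%; the remaining 8.56% is cropped out.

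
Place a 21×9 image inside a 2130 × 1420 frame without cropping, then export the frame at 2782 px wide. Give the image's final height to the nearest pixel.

1192 px

At 2130×1420 the image is width-limited, so height = 2130 × 9/21 ≈ 912.86 px.
Resizing to 2782 px wide multiplies everything by 1.3061: 912.86 → 1192.29 px.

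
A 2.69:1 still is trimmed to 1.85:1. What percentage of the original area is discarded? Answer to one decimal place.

31.2%

1.85:1 is narrower than 2.69:1, so the crop keeps the full height and trims the width.
(1.850)/(2.690) ≈ 0.688 of the area survives, leaving 31.23% discarded.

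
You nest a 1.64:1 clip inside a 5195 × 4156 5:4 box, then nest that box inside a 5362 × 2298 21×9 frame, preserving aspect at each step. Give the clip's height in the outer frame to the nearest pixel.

1.64:1 in 5195×4156: fills the width, so the clip is 5195.00 × 3167.68.
Second fit — the 5:4 canvas into 5362×2298 spans the height: 2872.50 × 2298.00 (×0.5529 from 5195×4156).
So the clip's height is 3167.68 × 0.5529 ≈ 1751.52.

1752 px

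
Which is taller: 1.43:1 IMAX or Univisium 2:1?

1.43:1 IMAX

1.43 and Univisium 2:1 = 2; 2 > 1.43. The smaller width-to-height ratio is the taller frame.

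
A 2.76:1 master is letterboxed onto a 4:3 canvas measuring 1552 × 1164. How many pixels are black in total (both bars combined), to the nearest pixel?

Since 2.760 > 1.333, the master is width-limited.
Content height = 1552 / 2.760 ≈ 562.3188 px.
Black = 1164 − 562.3188 = 601.6812 px.
Bar area = 601.6812 × 1552 ≈ 933809 px.

933809 pixels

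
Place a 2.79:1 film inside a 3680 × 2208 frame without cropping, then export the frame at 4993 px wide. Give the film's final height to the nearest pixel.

1790 px

At 3680×2208 the film is width-limited, so height = 3680 / 2.790 ≈ 1319.00 px.
Resizing to 4993 px wide multiplies everything by 1.3568: 1319.00 → 1789.61 px.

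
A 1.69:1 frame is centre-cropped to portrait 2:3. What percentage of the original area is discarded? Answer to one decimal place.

Going from 1.69:1 to portrait 2:3 means cutting width while keeping height.
Fraction kept = (0.667)/(1.690) ≈ 39.45%, so 60.55% is lost.

60.6%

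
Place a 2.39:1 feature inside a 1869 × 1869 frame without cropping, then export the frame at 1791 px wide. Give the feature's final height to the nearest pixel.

In the 1869×1869 frame the feature fills the width: height = 1869 / 2.390 ≈ 782.01 px.
The frame scales by 1791/1869 = 0.9583; 782.01 × 0.9583 ≈ 749.37 px.

749 px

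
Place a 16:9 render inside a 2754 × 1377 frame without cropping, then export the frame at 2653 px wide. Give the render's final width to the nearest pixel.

Fitted into 2754×1377, the render spans the height; its width is 1377 × 16/9 ≈ 2448.00 px.
The frame scales by 2653/2754 = 0.9633; 2448.00 × 0.9633 ≈ 2358.22 px.

2358 px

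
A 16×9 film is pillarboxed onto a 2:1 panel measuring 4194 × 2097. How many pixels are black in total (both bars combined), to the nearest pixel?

977202 pixels

16×9 (1.778) < 2:1 (2.000), so the film fills the height.
Content width = 2097 × 16/9 ≈ 3728.0000 px.
Black = 4194 − 3728.0000 = 466.0000 px.
Bar area = 466.0000 × 2097 ≈ 977202 px.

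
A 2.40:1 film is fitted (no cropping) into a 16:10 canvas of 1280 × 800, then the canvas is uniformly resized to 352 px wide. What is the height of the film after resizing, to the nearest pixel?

147 px

In the 1280×800 frame the film fills the width: height = 1280 / 2.400 ≈ 533.33 px.
Resizing to 352 px wide multiplies everything by 0.2750: 533.33 → 146.67 px.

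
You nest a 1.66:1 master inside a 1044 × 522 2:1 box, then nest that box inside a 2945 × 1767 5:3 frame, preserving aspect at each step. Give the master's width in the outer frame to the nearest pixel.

First fit — 1.66:1 into 1044×522 spans the height: 866.52 × 522.00.
Second fit — the 2:1 canvas into 2945×1767 spans the width: 2945.00 × 1472.50 (×2.8209 from 1044×522).
The master scales with it: width 866.52 × 2.8209 ≈ 2444.35.

2444 px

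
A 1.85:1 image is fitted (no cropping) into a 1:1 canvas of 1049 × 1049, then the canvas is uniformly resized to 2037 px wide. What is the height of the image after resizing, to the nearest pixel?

1101 px

At 1049×1049 the image is width-limited, so height = 1049 / 1.850 ≈ 567.03 px.
Scaling 1049 → 2037 is ×1.9418, so the height becomes 567.03 × 1.9418 ≈ 1101.08 px.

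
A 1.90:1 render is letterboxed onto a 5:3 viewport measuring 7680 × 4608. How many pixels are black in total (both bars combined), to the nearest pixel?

Since 1.900 > 1.667, the render is width-limited.
The render is 7680 / 1.900 ≈ 4042.1053 px tall.
Black = 4608 − 4042.1053 = 565.8947 px.
That's 565.8947 × 7680 ≈ 4346072 black pixels.

4346072 pixels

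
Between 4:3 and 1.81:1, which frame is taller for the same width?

4:3

4:3 = 1.333 and 1.81; 1.81 > 1.333. The smaller width-to-height ratio is the taller frame.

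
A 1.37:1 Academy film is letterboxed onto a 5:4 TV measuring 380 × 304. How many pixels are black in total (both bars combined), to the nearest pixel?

10119 pixels

1.37:1 Academy is wider than 5:4, so it spans the full width.
That makes the image 277.3723 px tall (380 / 1.370).
304 − 277.3723 = 26.6277 px of bars.
Bar area = 26.6277 × 380 ≈ 10119 px.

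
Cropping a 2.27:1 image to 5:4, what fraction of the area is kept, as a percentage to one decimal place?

Going from 2.27:1 to 5:4 means cutting width while keeping height.
Fraction kept = (1.250)/(2.270) ≈ 55.07%.

55.1%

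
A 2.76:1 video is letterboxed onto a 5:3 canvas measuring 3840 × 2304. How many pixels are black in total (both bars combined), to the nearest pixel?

Since 2.760 > 1.667, the video is width-limited.
The video is 3840 / 2.760 ≈ 1391.3043 px tall.
Black = 2304 − 1391.3043 = 912.6957 px.
That's 912.6957 × 3840 ≈ 3504751 black pixels.

3504751 pixels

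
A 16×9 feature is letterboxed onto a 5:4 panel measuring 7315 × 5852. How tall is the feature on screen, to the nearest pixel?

16×9 is wider than 5:4, so it spans the full width.
That makes the image 4114.69 px tall (7315 × 9/16).

4115 px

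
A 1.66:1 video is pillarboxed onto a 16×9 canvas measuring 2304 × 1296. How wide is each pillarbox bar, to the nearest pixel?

1.66:1 is narrower than 16×9, so it spans the full height.
Content width = 1296 × 1.660 ≈ 2151.36 px.
Black = 2304 − 2151.36 = 152.64 px, or 76.32 per bar.

76 px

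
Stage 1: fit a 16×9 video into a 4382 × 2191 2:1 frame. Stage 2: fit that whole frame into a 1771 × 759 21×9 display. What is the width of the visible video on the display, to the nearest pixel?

1349 px

16×9 in 4382×2191: fills the height, so the video is 3895.11 × 2191.00.
Second fit — the 2:1 canvas into 1771×759 spans the height: 1518.00 × 759.00 (×0.3464 from 4382×2191).
Applying the same ×0.3464: 3895.11 → 1349.33.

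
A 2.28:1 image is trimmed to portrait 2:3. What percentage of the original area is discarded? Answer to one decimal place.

Going from 2.28:1 to portrait 2:3 means cutting width while keeping height.
Fraction kept = (0.667)/(2.280) ≈ 29.24%, so 70.76% is lost.

70.8%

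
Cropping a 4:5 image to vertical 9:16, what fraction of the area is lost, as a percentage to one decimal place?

29.7%

Going from 4:5 to vertical 9:16 means cutting width while keeping height.
(0.562)/(0.800) ≈ 0.703 of the area survives, leaving 29.69% discarded.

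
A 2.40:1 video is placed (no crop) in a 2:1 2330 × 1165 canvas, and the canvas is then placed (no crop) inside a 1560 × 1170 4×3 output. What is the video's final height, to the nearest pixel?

First fit — 2.40:1 into 2330×1165 spans the width: 2330.00 × 970.83.
The 2:1 canvas is width-limited in 1560×1170, giving 1560.00 × 780.00; scale factor 0.6695.
So the video's height is 970.83 × 0.6695 ≈ 650.00.

650 px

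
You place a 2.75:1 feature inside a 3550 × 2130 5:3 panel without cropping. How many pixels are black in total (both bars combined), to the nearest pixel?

2978773 pixels

Since 2.750 > 1.667, the feature is width-limited.
Content height = 3550 / 2.750 ≈ 1290.9091 px.
Leftover height: 2130 − 1290.9091 = 839.0909 px.
Across the 3550-px span: 839.0909 × 3550 ≈ 2978773 px.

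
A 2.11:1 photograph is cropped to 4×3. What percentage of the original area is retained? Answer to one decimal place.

63.2%

4×3 is narrower than 2.11:1, so the crop keeps the full height and trims the width.
Fraction kept = (1.333)/(2.110) ≈ 63.19%.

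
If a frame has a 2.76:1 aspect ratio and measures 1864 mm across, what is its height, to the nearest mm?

675 mm

At 2.76:1, 1864 / 2.760 ≈ 675.36.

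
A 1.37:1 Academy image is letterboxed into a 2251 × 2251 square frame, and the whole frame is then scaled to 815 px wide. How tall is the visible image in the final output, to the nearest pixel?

595 px

In the 2251×2251 frame the image fills the width: height = 2251 / 1.370 ≈ 1643.07 px.
The frame scales by 815/2251 = 0.3621; 1643.07 × 0.3621 ≈ 594.89 px.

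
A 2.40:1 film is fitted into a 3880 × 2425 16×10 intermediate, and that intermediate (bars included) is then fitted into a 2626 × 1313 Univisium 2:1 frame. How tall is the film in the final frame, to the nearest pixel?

875 px

Inside the 3880×2425 canvas the film is width-limited at 3880.00 × 1616.67.
The 16×10 canvas is height-limited in 2626×1313, giving 2100.80 × 1313.00; scale factor 0.5414.
Applying the same ×0.5414: 1616.67 → 875.33.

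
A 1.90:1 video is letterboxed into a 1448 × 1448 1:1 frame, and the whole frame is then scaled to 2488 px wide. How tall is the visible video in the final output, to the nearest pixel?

1309 px

At 1448×1448 the video is width-limited, so height = 1448 / 1.900 ≈ 762.11 px.
Resizing to 2488 px wide multiplies everything by 1.7182: 762.11 → 1309.47 px.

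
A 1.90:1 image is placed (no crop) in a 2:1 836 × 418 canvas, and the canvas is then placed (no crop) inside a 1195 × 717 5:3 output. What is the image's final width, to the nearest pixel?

1.90:1 in 836×418: fills the height, so the image is 794.20 × 418.00.
2:1 in 1195×717: fills the width, so the intermediate becomes 1195.00 × 597.50 — a scale of ×1.4294.
So the image's width is 794.20 × 1.4294 ≈ 1135.25.

1135 px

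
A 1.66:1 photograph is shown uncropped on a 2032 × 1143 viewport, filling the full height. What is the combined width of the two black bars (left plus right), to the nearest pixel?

135 px

The photograph is 1143 × 1.660 ≈ 1897.38 px wide.
Leftover width: 2032 − 1897.38 = 134.62 px.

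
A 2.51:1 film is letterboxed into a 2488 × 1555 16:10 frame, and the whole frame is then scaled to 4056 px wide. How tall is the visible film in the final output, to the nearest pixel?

Fitted into 2488×1555, the film spans the width; its height is 2488 / 2.510 ≈ 991.24 px.
Resizing to 4056 px wide multiplies everything by 1.6302: 991.24 → 1615.94 px.

1616 px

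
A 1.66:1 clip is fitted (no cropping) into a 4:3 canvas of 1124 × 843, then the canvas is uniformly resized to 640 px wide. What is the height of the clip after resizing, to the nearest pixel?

386 px

At 1124×843 the clip is width-limited, so height = 1124 / 1.660 ≈ 677.11 px.
Resizing to 640 px wide multiplies everything by 0.5694: 677.11 → 385.54 px.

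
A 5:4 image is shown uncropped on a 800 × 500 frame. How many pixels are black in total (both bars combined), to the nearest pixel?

5:4 (1.250) < 16×10 (1.600), so the image fills the height.
The image is 500 × 5/4 ≈ 625.0000 px wide.
800 − 625.0000 = 175.0000 px of bars.
Bar area = 175.0000 × 500 ≈ 87500 px.

87500 pixels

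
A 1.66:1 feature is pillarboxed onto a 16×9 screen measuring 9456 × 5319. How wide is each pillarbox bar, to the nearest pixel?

313 px

Since 1.660 < 1.778, the feature is height-limited.
The feature is 5319 × 1.660 ≈ 8829.54 px wide.
Black = 9456 − 8829.54 = 626.46 px, or 313.23 per bar.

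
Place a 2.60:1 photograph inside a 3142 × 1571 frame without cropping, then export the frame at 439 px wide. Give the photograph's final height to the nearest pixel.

In the 3142×1571 frame the photograph fills the width: height = 3142 / 2.600 ≈ 1208.46 px.
The frame scales by 439/3142 = 0.1397; 1208.46 × 0.1397 ≈ 168.85 px.

169 px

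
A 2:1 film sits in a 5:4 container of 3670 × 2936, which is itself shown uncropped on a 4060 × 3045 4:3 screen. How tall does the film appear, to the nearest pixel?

1903 px

Inside the 3670×2936 canvas the film is width-limited at 3670.00 × 1835.00.
5:4 in 4060×3045: fills the height, so the intermediate becomes 3806.25 × 3045.00 — a scale of ×1.0371.
The film scales with it: height 1835.00 × 1.0371 ≈ 1903.12.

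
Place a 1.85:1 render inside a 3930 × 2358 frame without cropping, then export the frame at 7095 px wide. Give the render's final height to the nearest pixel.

At 3930×2358 the render is width-limited, so height = 3930 / 1.850 ≈ 2124.32 px.
Scaling 3930 → 7095 is ×1.8053, so the height becomes 2124.32 × 1.8053 ≈ 3835.14 px.

3835 px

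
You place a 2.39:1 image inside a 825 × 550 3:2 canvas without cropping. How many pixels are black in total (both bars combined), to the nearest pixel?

2.39:1 (2.390) > 3:2 (1.500), so the image fills the width.
Content height = 825 / 2.390 ≈ 345.1883 px.
Black = 550 − 345.1883 = 204.8117 px.
Across the 825-px span: 204.8117 × 825 ≈ 168970 px.

168970 pixels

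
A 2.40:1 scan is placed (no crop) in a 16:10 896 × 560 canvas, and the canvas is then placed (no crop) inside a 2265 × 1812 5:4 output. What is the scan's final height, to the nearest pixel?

944 px

2.40:1 in 896×560: fills the width, so the scan is 896.00 × 373.33.
Second fit — the 16:10 canvas into 2265×1812 spans the width: 2265.00 × 1415.62 (×2.5279 from 896×560).
The scan scales with it: height 373.33 × 2.5279 ≈ 943.75.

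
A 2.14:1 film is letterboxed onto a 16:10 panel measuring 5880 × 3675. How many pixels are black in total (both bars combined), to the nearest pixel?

2.14:1 (2.140) > 16:10 (1.600), so the film fills the width.
The film is 5880 / 2.140 ≈ 2747.6636 px tall.
3675 − 2747.6636 = 927.3364 px of bars.
That's 927.3364 × 5880 ≈ 5452738 black pixels.

5452738 pixels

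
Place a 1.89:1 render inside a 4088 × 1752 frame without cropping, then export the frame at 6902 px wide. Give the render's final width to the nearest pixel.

At 4088×1752 the render is height-limited, so width = 1752 × 1.890 ≈ 3311.28 px.
The frame scales by 6902/4088 = 1.6884; 3311.28 × 1.6884 ≈ 5590.62 px.

5591 px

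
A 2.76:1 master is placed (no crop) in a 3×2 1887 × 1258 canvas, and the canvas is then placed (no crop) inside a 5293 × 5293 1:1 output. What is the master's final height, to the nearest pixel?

1918 px

Inside the 1887×1258 canvas the master is width-limited at 1887.00 × 683.70.
Second fit — the 3×2 canvas into 5293×5293 spans the width: 5293.00 × 3528.67 (×2.8050 from 1887×1258).
The master scales with it: height 683.70 × 2.8050 ≈ 1917.75.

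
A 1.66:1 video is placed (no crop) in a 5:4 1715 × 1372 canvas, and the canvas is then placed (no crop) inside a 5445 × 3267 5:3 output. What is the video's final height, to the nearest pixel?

2460 px

First fit — 1.66:1 into 1715×1372 spans the width: 1715.00 × 1033.13.
Second fit — the 5:4 canvas into 5445×3267 spans the height: 4083.75 × 3267.00 (×2.3812 from 1715×1372).
Applying the same ×2.3812: 1033.13 → 2460.09.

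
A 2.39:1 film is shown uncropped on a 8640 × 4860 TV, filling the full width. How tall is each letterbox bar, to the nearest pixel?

Content height = 8640 / 2.390 ≈ 3615.06 px.
4860 − 3615.06 = 1244.94 px of bars (622.47 each).

622 px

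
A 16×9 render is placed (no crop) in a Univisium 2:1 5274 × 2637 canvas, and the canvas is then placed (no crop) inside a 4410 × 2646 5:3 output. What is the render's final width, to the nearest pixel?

Inside the 5274×2637 canvas the render is height-limited at 4688.00 × 2637.00.
Univisium 2:1 in 4410×2646: fills the width, so the intermediate becomes 4410.00 × 2205.00 — a scale of ×0.8362.
Applying the same ×0.8362: 4688.00 → 3920.00.

3920 px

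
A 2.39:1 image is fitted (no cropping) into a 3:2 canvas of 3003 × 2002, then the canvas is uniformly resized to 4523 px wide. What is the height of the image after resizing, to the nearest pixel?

1892 px

Fitted into 3003×2002, the image spans the width; its height is 3003 / 2.390 ≈ 1256.49 px.
Scaling 3003 → 4523 is ×1.5062, so the height becomes 1256.49 × 1.5062 ≈ 1892.47 px.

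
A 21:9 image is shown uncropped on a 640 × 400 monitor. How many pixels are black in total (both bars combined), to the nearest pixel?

80457 pixels

Since 2.333 > 1.600, the image is width-limited.
The image is 640 × 9/21 ≈ 274.2857 px tall.
Black = 400 − 274.2857 = 125.7143 px.
That's 125.7143 × 640 ≈ 80457 black pixels.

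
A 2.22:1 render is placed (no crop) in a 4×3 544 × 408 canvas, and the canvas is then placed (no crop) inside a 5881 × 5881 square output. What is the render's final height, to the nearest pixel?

First fit — 2.22:1 into 544×408 spans the width: 544.00 × 245.05.
The 4×3 canvas is width-limited in 5881×5881, giving 5881.00 × 4410.75; scale factor 10.8107.
The render scales with it: height 245.05 × 10.8107 ≈ 2649.10.

2649 px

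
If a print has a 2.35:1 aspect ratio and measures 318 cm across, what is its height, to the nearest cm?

Height = 318 / 2.350 = 135.32.

135 cm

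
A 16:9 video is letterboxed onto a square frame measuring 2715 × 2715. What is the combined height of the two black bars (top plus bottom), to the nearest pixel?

1188 px

Since 1.778 > 1.000, the video is width-limited.
That makes the image 1527.19 px tall (2715 × 9/16).
Leftover height: 2715 − 1527.19 = 1187.81 px.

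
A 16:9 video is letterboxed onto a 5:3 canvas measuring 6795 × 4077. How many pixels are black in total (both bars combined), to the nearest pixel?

Since 1.778 > 1.667, the video is width-limited.
Content height = 6795 × 9/16 ≈ 3822.1875 px.
Black = 4077 − 3822.1875 = 254.8125 px.
Across the 6795-px span: 254.8125 × 6795 ≈ 1731451 px.

1731451 pixels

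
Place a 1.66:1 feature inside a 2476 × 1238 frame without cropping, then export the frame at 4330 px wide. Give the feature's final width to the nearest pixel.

3594 px

At 2476×1238 the feature is height-limited, so width = 1238 × 1.660 ≈ 2055.08 px.
Resizing to 4330 px wide multiplies everything by 1.7488: 2055.08 → 3593.90 px.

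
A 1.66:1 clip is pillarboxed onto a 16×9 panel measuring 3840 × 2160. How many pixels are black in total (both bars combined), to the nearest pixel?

549504 pixels

Since 1.660 < 1.778, the clip is height-limited.
The clip is 2160 × 1.660 ≈ 3585.6000 px wide.
3840 − 3585.6000 = 254.4000 px of bars.
Bar area = 254.4000 × 2160 ≈ 549504 px.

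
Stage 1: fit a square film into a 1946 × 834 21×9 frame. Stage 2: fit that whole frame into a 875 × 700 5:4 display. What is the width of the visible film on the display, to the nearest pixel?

First fit — square into 1946×834 spans the height: 834.00 × 834.00.
Second fit — the 21×9 canvas into 875×700 spans the width: 875.00 × 375.00 (×0.4496 from 1946×834).
Applying the same ×0.4496: 834.00 → 375.00.

375 px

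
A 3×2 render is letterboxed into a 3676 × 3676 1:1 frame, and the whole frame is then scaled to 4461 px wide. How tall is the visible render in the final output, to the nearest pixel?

2974 px

At 3676×3676 the render is width-limited, so height = 3676 × 2/3 ≈ 2450.67 px.
Resizing to 4461 px wide multiplies everything by 1.2135: 2450.67 → 2974.00 px.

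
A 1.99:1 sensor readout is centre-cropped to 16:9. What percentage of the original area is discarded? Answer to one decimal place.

10.7%

The height stays; only width is cut (since 16:9 is narrower than 1.99:1).
Fraction kept = (1.778)/(1.990) ≈ 89.34%, so 10.66% is lost.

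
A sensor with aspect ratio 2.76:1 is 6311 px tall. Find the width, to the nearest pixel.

17418 px

Width = 6311 × 2.760 = 17418.36.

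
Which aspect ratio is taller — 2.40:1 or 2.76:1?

2.4 and 2.76; 2.76 > 2.4. The smaller width-to-height ratio is the taller frame.

2.40:1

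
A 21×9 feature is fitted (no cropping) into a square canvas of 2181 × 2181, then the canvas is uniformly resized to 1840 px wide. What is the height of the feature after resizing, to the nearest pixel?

789 px

In the 2181×2181 frame the feature fills the width: height = 2181 × 9/21 ≈ 934.71 px.
Scaling 2181 → 1840 is ×0.8436, so the height becomes 934.71 × 0.8436 ≈ 788.57 px.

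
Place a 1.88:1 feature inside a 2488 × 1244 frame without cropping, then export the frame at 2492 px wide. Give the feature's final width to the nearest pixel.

2342 px

At 2488×1244 the feature is height-limited, so width = 1244 × 1.880 ≈ 2338.72 px.
The frame scales by 2492/2488 = 1.0016; 2338.72 × 1.0016 ≈ 2342.48 px.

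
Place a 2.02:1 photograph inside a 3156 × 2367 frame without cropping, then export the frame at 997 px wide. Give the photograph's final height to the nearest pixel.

In the 3156×2367 frame the photograph fills the width: height = 3156 / 2.020 ≈ 1562.38 px.
The frame scales by 997/3156 = 0.3159; 1562.38 × 0.3159 ≈ 493.56 px.

494 px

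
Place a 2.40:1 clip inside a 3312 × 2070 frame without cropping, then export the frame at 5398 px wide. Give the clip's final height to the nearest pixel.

2249 px

Fitted into 3312×2070, the clip spans the width; its height is 3312 / 2.400 ≈ 1380.00 px.
Resizing to 5398 px wide multiplies everything by 1.6298: 1380.00 → 2249.17 px.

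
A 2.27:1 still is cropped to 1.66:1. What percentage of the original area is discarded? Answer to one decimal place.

26.9%

The height stays; only width is cut (since 1.66:1 is narrower than 2.27:1).
Area ratio = (1.660)/(2.270) = 73.13%; the remaining 26.87% is cropped out.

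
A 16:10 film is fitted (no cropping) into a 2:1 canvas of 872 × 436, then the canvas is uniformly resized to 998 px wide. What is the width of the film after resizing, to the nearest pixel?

At 872×436 the film is height-limited, so width = 436 × 16/10 ≈ 697.60 px.
The frame scales by 998/872 = 1.1445; 697.60 × 1.1445 ≈ 798.40 px.

798 px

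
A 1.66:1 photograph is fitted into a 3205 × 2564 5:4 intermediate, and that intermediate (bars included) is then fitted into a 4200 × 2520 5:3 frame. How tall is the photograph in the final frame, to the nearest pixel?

1898 px

Inside the 3205×2564 canvas the photograph is width-limited at 3205.00 × 1930.72.
Second fit — the 5:4 canvas into 4200×2520 spans the height: 3150.00 × 2520.00 (×0.9828 from 3205×2564).
Applying the same ×0.9828: 1930.72 → 1897.59.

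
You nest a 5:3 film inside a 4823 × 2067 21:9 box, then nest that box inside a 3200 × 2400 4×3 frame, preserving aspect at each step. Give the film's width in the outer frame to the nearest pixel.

2286 px

First fit — 5:3 into 4823×2067 spans the height: 3445.00 × 2067.00.
Second fit — the 21:9 canvas into 3200×2400 spans the width: 3200.00 × 1371.43 (×0.6635 from 4823×2067).
So the film's width is 3445.00 × 0.6635 ≈ 2285.71.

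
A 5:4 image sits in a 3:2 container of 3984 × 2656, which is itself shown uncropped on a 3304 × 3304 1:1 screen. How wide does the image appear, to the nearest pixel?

5:4 in 3984×2656: fills the height, so the image is 3320.00 × 2656.00.
3:2 in 3304×3304: fills the width, so the intermediate becomes 3304.00 × 2202.67 — a scale of ×0.8293.
Applying the same ×0.8293: 3320.00 → 2753.33.

2753 px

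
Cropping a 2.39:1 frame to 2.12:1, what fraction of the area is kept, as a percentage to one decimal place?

88.7%

Going from 2.39:1 to 2.12:1 means cutting width while keeping height.
(2.120)/(2.390) ≈ 0.887 of the area survives.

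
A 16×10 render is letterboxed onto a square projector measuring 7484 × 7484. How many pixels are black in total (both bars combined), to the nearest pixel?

21003846 pixels

Since 1.600 > 1.000, the render is width-limited.
Content height = 7484 × 10/16 ≈ 4677.5000 px.
Leftover height: 7484 − 4677.5000 = 2806.5000 px.
That's 2806.5000 × 7484 ≈ 21003846 black pixels.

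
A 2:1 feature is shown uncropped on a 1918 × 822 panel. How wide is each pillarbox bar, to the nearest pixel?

2:1 (2.000) < 21×9 (2.333), so the feature fills the height.
That makes the image 1644.00 px wide (822 × 2/1).
1918 − 1644.00 = 274.00 px of bars (137.00 each).

137 px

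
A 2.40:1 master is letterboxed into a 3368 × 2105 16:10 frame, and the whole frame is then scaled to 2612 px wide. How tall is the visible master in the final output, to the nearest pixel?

1088 px

At 3368×2105 the master is width-limited, so height = 3368 / 2.400 ≈ 1403.33 px.
The frame scales by 2612/3368 = 0.7755; 1403.33 × 0.7755 ≈ 1088.33 px.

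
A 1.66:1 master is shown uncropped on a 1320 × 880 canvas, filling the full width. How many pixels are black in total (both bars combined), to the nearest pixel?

That makes the image 795.1807 px tall (1320 / 1.660).
Leftover height: 880 − 795.1807 = 84.8193 px.
Across the 1320-px span: 84.8193 × 1320 ≈ 111961 px.

111961 pixels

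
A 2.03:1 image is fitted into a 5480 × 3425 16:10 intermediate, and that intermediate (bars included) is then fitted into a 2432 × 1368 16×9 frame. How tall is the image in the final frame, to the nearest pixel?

1078 px

First fit — 2.03:1 into 5480×3425 spans the width: 5480.00 × 2699.51.
The 16:10 canvas is height-limited in 2432×1368, giving 2188.80 × 1368.00; scale factor 0.3994.
Applying the same ×0.3994: 2699.51 → 1078.23.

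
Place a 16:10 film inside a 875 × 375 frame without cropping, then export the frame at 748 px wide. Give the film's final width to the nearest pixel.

513 px

At 875×375 the film is height-limited, so width = 375 × 16/10 ≈ 600.00 px.
The frame scales by 748/875 = 0.8549; 600.00 × 0.8549 ≈ 512.91 px.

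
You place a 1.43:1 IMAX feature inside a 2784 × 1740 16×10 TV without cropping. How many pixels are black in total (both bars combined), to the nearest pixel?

1.43:1 IMAX is narrower than 16×10, so it spans the full height.
The feature is 1740 × 1.430 ≈ 2488.2000 px wide.
Leftover width: 2784 − 2488.2000 = 295.8000 px.
That's 295.8000 × 1740 ≈ 514692 black pixels.

514692 pixels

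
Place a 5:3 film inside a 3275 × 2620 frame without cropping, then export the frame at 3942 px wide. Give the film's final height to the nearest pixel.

2365 px

In the 3275×2620 frame the film fills the width: height = 3275 × 3/5 ≈ 1965.00 px.
Resizing to 3942 px wide multiplies everything by 1.2037: 1965.00 → 2365.20 px.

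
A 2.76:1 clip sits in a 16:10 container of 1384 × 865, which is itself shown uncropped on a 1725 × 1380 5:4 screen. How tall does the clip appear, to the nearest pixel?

2.76:1 in 1384×865: fills the width, so the clip is 1384.00 × 501.45.
Second fit — the 16:10 canvas into 1725×1380 spans the width: 1725.00 × 1078.12 (×1.2464 from 1384×865).
Applying the same ×1.2464: 501.45 → 625.00.

625 px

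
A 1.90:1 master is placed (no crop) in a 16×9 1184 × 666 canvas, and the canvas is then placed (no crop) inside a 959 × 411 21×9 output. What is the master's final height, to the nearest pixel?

First fit — 1.90:1 into 1184×666 spans the width: 1184.00 × 623.16.
16×9 in 959×411: fills the height, so the intermediate becomes 730.67 × 411.00 — a scale of ×0.6171.
So the master's height is 623.16 × 0.6171 ≈ 384.56.

385 px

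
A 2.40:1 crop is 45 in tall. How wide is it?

108 in

At 2.40:1, 45 × 2.400 ≈ 108.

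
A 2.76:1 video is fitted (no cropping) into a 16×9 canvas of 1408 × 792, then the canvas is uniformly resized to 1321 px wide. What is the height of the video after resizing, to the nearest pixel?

At 1408×792 the video is width-limited, so height = 1408 / 2.760 ≈ 510.14 px.
The frame scales by 1321/1408 = 0.9382; 510.14 × 0.9382 ≈ 478.62 px.

479 px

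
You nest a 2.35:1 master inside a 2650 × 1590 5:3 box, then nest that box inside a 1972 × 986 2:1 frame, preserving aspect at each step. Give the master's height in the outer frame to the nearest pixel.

699 px

First fit — 2.35:1 into 2650×1590 spans the width: 2650.00 × 1127.66.
5:3 in 1972×986: fills the height, so the intermediate becomes 1643.33 × 986.00 — a scale of ×0.6201.
Applying the same ×0.6201: 1127.66 → 699.29.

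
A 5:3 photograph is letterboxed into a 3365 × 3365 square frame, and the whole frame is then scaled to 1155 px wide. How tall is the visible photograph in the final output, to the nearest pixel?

In the 3365×3365 frame the photograph fills the width: height = 3365 × 3/5 ≈ 2019.00 px.
The frame scales by 1155/3365 = 0.3432; 2019.00 × 0.3432 ≈ 693.00 px.

693 px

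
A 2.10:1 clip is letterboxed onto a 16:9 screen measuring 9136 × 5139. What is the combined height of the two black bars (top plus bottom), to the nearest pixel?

Since 2.100 > 1.778, the clip is width-limited.
The clip is 9136 / 2.100 ≈ 4350.48 px tall.
Black = 5139 − 4350.48 = 788.52 px.

789 px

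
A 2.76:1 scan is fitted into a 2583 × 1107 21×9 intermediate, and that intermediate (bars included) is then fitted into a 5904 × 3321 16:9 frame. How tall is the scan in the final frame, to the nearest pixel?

2139 px

Inside the 2583×1107 canvas the scan is width-limited at 2583.00 × 935.87.
21×9 in 5904×3321: fills the width, so the intermediate becomes 5904.00 × 2530.29 — a scale of ×2.2857.
So the scan's height is 935.87 × 2.2857 ≈ 2139.13.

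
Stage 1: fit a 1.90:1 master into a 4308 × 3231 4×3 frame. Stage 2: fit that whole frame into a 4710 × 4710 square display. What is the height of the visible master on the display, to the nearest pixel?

2479 px

1.90:1 in 4308×3231: fills the width, so the master is 4308.00 × 2267.37.
4×3 in 4710×4710: fills the width, so the intermediate becomes 4710.00 × 3532.50 — a scale of ×1.0933.
The master scales with it: height 2267.37 × 1.0933 ≈ 2478.95.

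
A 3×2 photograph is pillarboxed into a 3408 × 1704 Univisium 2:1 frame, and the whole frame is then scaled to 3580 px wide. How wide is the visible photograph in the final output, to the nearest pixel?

2685 px

At 3408×1704 the photograph is height-limited, so width = 1704 × 3/2 ≈ 2556.00 px.
The frame scales by 3580/3408 = 1.0505; 2556.00 × 1.0505 ≈ 2685.00 px.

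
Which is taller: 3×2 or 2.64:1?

3×2 = 1.5 and 2.64; 2.64 > 1.5. The smaller width-to-height ratio is the taller frame.

3×2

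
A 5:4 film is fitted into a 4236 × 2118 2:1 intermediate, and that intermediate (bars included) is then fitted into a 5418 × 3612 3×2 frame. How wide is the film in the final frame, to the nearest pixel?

Inside the 4236×2118 canvas the film is height-limited at 2647.50 × 2118.00.
The 2:1 canvas is width-limited in 5418×3612, giving 5418.00 × 2709.00; scale factor 1.2790.
The film scales with it: width 2647.50 × 1.2790 ≈ 3386.25.

3386 px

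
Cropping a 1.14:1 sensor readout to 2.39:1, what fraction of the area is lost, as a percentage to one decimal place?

52.3%

Going from 1.14:1 to 2.39:1 means cutting height while keeping width.
Area ratio = (1.140)/(2.390) = 47.70%; the remaining 52.30% is cropped out.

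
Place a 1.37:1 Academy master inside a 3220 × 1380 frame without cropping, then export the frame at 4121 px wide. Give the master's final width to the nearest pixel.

In the 3220×1380 frame the master fills the height: width = 1380 × 1.370 ≈ 1890.60 px.
Resizing to 4121 px wide multiplies everything by 1.2798: 1890.60 → 2419.62 px.

2420 px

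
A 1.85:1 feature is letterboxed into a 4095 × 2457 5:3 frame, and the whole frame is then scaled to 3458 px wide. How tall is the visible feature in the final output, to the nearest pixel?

Fitted into 4095×2457, the feature spans the width; its height is 4095 / 1.850 ≈ 2213.51 px.
Scaling 4095 → 3458 is ×0.8444, so the height becomes 2213.51 × 0.8444 ≈ 1869.19 px.

1869 px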